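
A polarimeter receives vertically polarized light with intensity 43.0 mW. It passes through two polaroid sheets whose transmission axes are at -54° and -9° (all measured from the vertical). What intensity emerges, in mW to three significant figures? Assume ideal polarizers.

I ≈ 7.43 mW

I₁ = 43.0 mW · cos²(54°) = 14.86 mW.
I₂ = I₁ · cos²(45°) = 14.86 · 0.5 = 7.428 mW.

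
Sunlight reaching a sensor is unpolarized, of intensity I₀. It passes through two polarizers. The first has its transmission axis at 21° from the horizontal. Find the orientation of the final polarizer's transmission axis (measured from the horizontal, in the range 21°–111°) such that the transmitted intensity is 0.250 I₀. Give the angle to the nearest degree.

θ ≈ 66°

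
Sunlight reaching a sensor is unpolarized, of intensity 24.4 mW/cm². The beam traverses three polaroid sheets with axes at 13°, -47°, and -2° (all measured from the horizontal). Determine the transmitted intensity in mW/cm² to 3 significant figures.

I ≈ 1.53 mW/cm²

Unpolarized light through the first polarizer → I₁ = 24.4 mW/cm²/2 = 12.2 mW/cm², polarized at 13°.
I₂ = I₁ · cos²(60°) = 12.2 · 0.25 = 3.05 mW/cm².
I₃ = I₂ · cos²(45°) = 3.05 · 0.5 = 1.525 mW/cm².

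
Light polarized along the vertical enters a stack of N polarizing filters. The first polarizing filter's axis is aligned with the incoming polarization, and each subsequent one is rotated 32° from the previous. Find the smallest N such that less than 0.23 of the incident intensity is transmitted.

N = 6

First polarizer is aligned with the polarization: full transmission.
Each further stage multiplies by cos²(32°) = 0.7192.
After N polarizers: T = 0.7192^(N−1). Require T < 0.23 ⇒ N−1 > ln(0.23)/ln(0.7192) = 4.46, so N−1 ≥ 5 and N = 6.
Check: N=6 gives T = 0.1924 < 0.23; N=5 gives T = 0.2675.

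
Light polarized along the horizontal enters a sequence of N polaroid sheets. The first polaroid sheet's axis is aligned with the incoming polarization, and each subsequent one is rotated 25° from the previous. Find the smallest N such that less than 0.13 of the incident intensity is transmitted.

N = 12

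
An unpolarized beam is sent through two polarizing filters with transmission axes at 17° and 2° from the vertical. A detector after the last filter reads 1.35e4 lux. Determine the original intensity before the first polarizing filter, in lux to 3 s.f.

I₀ ≈ 2.89e4 lux

Unpolarized light through the first polarizer → I₁ = ½ I₀, now polarized at 17°.
I₂ = I₁ cos²(2° − 17°) = 0.5 I₀ · cos²(15°) = 0.4665 I₀.
So 1.35e4 lux = 0.4665 I₀, giving I₀ = 1.35e4/0.4665 = 2.894e+04 lux.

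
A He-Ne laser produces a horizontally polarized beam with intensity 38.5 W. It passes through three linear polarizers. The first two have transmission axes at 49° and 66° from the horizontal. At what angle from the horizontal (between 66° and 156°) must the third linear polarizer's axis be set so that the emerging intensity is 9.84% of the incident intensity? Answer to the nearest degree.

θ ≈ 126°

By Malus's law, I₁ = I₀ cos²(49° − 0°) = I₀ cos²(49°) = 0.4304 I₀.
I₂ = I₁ cos²(66° − 49°) = 0.4304 I₀ · cos²(17°) = 0.3936 I₀.
Need I₃/I₀ = 0.0984, so cos²(θ − 66°) = 0.0984 / 0.3936 = 0.25.
θ − 66° = arccos(√0.25) = 60.0°, giving θ ≈ 66 + 60.0 = 126.0°.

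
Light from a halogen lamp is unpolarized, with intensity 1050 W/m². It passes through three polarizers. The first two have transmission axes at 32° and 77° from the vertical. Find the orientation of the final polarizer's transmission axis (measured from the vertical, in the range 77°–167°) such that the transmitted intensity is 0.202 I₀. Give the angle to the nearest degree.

θ ≈ 103°

Unpolarized light through the first polarizer → I₁ = ½ I₀, now polarized at 32°.
I₂ = I₁ cos²(77° − 32°) = 0.5 I₀ · cos²(45°) = 0.25 I₀.
Need I₃/I₀ = 0.202, so cos²(θ − 77°) = 0.202 / 0.25 = 0.808.
θ − 77° = arccos(√0.808) = 26.0°, giving θ ≈ 77 + 26.0 = 103.0°.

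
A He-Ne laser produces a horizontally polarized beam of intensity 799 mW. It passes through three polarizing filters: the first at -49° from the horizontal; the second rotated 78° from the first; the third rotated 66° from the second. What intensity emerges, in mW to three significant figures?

By Malus's law, I₁ = 799 mW · cos²(49°) = 343.9 mW.
I₂ = I₁ · cos²(78°) = 343.9 · 0.04323 = 14.87 mW.
I₃ = I₂ · cos²(66°) = 14.87 · 0.1654 = 2.459 mW.

I ≈ 2.46 mW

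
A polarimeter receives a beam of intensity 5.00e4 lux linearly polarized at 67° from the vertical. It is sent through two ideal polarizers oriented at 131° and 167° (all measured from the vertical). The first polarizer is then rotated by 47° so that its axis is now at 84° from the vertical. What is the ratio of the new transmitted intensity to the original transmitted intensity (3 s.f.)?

Before rotation:
By Malus's law, I₁ = I₀ cos²(131° − 67°) = I₀ cos²(64°) = 0.1922 I₀.
I₂ = I₁ cos²(167° − 131°) = 0.1922 I₀ · cos²(36°) = 0.1258 I₀.
After rotation:
I₁ = I₀ cos²(84° − 67°) = I₀ cos²(17°) = 0.9145 I₀.
I₂ = I₁ cos²(167° − 84°) = 0.9145 I₀ · cos²(83°) = 0.01358 I₀.
Ratio = 0.01358 / 0.1258 = 0.108.

I_new/I_old ≈ 0.108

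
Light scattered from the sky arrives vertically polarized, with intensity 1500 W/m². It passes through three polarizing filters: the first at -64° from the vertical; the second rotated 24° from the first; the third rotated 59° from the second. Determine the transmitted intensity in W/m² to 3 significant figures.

I ≈ 63.8 W/m²

I₁ = 1500 W/m² · cos²(64°) = 288.3 W/m².
I₂ = I₁ · cos²(24°) = 288.3 · 0.8346 = 240.6 W/m².
I₃ = I₂ · cos²(59°) = 240.6 · 0.2653 = 63.81 W/m².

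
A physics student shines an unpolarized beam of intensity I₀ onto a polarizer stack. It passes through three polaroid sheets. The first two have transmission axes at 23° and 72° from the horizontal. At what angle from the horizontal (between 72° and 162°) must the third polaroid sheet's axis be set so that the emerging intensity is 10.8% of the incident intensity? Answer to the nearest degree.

θ ≈ 117°

Unpolarized light through the first polarizer → I₁ = ½ I₀, now polarized at 23°.
I₂ = I₁ cos²(72° − 23°) = 0.5 I₀ · cos²(49°) = 0.2152 I₀.
Need I₃/I₀ = 0.108, so cos²(θ − 72°) = 0.108 / 0.2152 = 0.5018.
θ − 72° = arccos(√0.5018) = 44.9°, giving θ ≈ 72 + 44.9 = 116.9°.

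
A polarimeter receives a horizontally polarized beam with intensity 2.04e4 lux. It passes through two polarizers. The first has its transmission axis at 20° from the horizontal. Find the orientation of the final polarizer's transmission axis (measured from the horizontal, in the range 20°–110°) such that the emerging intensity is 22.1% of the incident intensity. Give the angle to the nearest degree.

I₁ = I₀ cos²(20° − 0°) = I₀ cos²(20°) = 0.883 I₀.
Need I₂/I₀ = 0.221, so cos²(θ − 20°) = 0.221 / 0.883 = 0.2503.
θ − 20° = arccos(√0.2503) = 60.0°, giving θ ≈ 20 + 60.0 = 80.0°.

θ ≈ 80°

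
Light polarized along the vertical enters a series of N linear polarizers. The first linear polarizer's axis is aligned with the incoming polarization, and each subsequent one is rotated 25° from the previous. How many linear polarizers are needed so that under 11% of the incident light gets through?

N = 13

First polarizer is aligned with the polarization: full transmission.
Each further stage multiplies by cos²(25°) = 0.8214.
After N polarizers: T = 0.8214^(N−1). Require T < 0.11 ⇒ N−1 > ln(0.11)/ln(0.8214) = 11.22, so N−1 ≥ 12 and N = 13.
Check: N=13 gives T = 0.09432 < 0.11; N=12 gives T = 0.1148.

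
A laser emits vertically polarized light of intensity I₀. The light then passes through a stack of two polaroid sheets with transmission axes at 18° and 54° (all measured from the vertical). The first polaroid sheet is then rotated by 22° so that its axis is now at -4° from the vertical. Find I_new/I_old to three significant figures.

I_new/I_old ≈ 0.472

Before rotation:
By Malus's law, I₁ = I₀ cos²(18° − 0°) = I₀ cos²(18°) = 0.9045 I₀.
I₂ = I₁ cos²(54° − 18°) = 0.9045 I₀ · cos²(36°) = 0.592 I₀.
After rotation:
I₁ = I₀ cos²(-4° − 0°) = I₀ cos²(4°) = 0.9951 I₀.
I₂ = I₁ cos²(54° + 4°) = 0.9951 I₀ · cos²(58°) = 0.2794 I₀.
Ratio = 0.2794 / 0.592 = 0.472.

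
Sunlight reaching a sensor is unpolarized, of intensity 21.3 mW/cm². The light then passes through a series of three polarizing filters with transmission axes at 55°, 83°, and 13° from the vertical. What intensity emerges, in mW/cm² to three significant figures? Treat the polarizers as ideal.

I ≈ 0.971 mW/cm²

Unpolarized light through the first polarizer → I₁ = 21.3 mW/cm²/2 = 10.65 mW/cm², polarized at 55°.
I₂ = I₁ · cos²(28°) = 10.65 · 0.7796 = 8.303 mW/cm².
I₃ = I₂ · cos²(70°) = 8.303 · 0.117 = 0.9712 mW/cm².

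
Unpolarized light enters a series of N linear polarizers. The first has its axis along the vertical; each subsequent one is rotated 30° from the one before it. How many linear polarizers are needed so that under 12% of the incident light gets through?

N = 6

First polarizer halves the unpolarized light: factor 1/2.
Each further stage multiplies by cos²(30°) = 0.75.
After N polarizers: T = 0.5·0.75^(N−1). Require T < 0.12 ⇒ N−1 > ln(0.12/0.5)/ln(0.75) = 4.96, so N−1 ≥ 5 and N = 6.
Check: N=6 gives T = 0.1187 < 0.12; N=5 gives T = 0.1582.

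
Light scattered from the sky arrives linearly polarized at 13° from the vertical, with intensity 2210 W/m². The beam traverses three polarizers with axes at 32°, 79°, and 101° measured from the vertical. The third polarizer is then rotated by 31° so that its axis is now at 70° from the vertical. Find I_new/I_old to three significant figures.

I_new/I_old ≈ 1.13

Before rotation:
I₁ = I₀ cos²(32° − 13°) = I₀ cos²(19°) = 0.894 I₀.
I₂ = I₁ cos²(79° − 32°) = 0.894 I₀ · cos²(47°) = 0.4158 I₀.
I₃ = I₂ cos²(101° − 79°) = 0.4158 I₀ · cos²(22°) = 0.3575 I₀.
After rotation:
I₁ = I₀ cos²(32° − 13°) = I₀ cos²(19°) = 0.894 I₀.
I₂ = I₁ cos²(79° − 32°) = 0.894 I₀ · cos²(47°) = 0.4158 I₀.
I₃ = I₂ cos²(70° − 79°) = 0.4158 I₀ · cos²(9°) = 0.4056 I₀.
Ratio = 0.4056 / 0.3575 = 1.135.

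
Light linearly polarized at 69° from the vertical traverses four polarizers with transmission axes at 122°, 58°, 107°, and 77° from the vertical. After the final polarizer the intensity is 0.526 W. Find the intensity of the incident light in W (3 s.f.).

I₀ ≈ 23.4 W

I₁ = I₀ cos²(122° − 69°) = I₀ cos²(53°) = 0.3622 I₀.
I₂ = I₁ cos²(58° − 122°) = 0.3622 I₀ · cos²(64°) = 0.0696 I₀.
I₃ = I₂ cos²(107° − 58°) = 0.0696 I₀ · cos²(49°) = 0.02996 I₀.
I₄ = I₃ cos²(77° − 107°) = 0.02996 I₀ · cos²(30°) = 0.02247 I₀.
So 0.526 W = 0.02247 I₀, giving I₀ = 0.526/0.02247 = 23.41 W.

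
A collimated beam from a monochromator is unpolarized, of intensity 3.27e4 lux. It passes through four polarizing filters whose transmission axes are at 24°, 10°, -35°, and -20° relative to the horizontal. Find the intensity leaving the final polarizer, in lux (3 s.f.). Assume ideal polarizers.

I ≈ 7180 lux

Unpolarized light through the first polarizer → I₁ = 3.27e4 lux/2 = 1.635e+04 lux, polarized at 24°.
I₂ = I₁ · cos²(14°) = 1.635e+04 · 0.9415 = 1.539e+04 lux.
I₃ = I₂ · cos²(45°) = 1.539e+04 · 0.5 = 7697 lux.
I₄ = I₃ · cos²(15°) = 7697 · 0.933 = 7181 lux.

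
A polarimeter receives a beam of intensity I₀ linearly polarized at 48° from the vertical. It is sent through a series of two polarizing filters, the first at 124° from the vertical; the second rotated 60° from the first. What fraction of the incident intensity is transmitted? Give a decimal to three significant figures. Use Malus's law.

≈ 0.0146 I₀

By Malus's law, I₁ = I₀ cos²(124° − 48°) = I₀ cos²(76°) = 0.05853 I₀.
I₂ = I₁ cos²(60°) = 0.05853 · 0.25 I₀ = 0.01463 I₀.
Transmitted fraction = 0.01463.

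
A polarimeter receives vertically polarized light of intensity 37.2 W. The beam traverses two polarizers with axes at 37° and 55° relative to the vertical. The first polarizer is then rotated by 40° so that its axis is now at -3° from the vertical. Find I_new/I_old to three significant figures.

I_new/I_old ≈ 0.485

Before rotation:
I₁ = I₀ cos²(37° − 0°) = I₀ cos²(37°) = 0.6378 I₀.
I₂ = I₁ cos²(55° − 37°) = 0.6378 I₀ · cos²(18°) = 0.5769 I₀.
After rotation:
I₁ = I₀ cos²(-3° − 0°) = I₀ cos²(3°) = 0.9973 I₀.
I₂ = I₁ cos²(55° + 3°) = 0.9973 I₀ · cos²(58°) = 0.28 I₀.
Ratio = 0.28 / 0.5769 = 0.4854.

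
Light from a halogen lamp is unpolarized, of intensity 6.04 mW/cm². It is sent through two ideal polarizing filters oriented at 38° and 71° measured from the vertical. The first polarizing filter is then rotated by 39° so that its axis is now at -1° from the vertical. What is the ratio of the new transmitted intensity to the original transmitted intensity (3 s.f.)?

I_new/I_old ≈ 0.136

Before rotation:
Unpolarized light through the first polarizer → I₁ = ½ I₀, now polarized at 38°.
I₂ = I₁ cos²(71° − 38°) = 0.5 I₀ · cos²(33°) = 0.3517 I₀.
After rotation:
Unpolarized light through the first polarizer → I₁ = ½ I₀, now polarized at -1°.
I₂ = I₁ cos²(71° + 1°) = 0.5 I₀ · cos²(72°) = 0.04775 I₀.
Ratio = 0.04775 / 0.3517 = 0.1358.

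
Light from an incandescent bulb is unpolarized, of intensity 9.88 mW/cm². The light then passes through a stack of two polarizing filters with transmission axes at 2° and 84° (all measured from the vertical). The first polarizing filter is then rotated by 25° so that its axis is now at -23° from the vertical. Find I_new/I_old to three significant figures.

I_new/I_old ≈ 4.41

Before rotation:
Unpolarized light through the first polarizer → I₁ = ½ I₀, now polarized at 2°.
I₂ = I₁ cos²(84° − 2°) = 0.5 I₀ · cos²(82°) = 0.009685 I₀.
After rotation:
Unpolarized light through the first polarizer → I₁ = ½ I₀, now polarized at -23°.
Angle between axes 1 and 2: 73°. I₂ = 0.5 I₀ · cos²(73°) = 0.04274 I₀.
Ratio = 0.04274 / 0.009685 = 4.413.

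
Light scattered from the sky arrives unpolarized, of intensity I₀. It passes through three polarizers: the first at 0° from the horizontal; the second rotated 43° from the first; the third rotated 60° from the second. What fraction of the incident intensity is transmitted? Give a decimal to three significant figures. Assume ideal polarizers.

Unpolarized light through the first polarizer → I₁ = ½ I₀, now polarized at 0°.
I₂ = I₁ cos²(43°) = 0.5 · 0.5349 I₀ = 0.2674 I₀.
I₃ = I₂ cos²(60°) = 0.2674 · 0.25 I₀ = 0.06686 I₀.
Transmitted fraction = 0.06686.

≈ 0.0669 I₀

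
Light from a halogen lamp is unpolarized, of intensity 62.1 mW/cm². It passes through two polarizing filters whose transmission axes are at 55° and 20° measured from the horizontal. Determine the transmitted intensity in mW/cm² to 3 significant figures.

I ≈ 20.8 mW/cm²

Unpolarized light through the first polarizer → I₁ = 62.1 mW/cm²/2 = 31.05 mW/cm², polarized at 55°.
I₂ = I₁ · cos²(35°) = 31.05 · 0.671 = 20.83 mW/cm².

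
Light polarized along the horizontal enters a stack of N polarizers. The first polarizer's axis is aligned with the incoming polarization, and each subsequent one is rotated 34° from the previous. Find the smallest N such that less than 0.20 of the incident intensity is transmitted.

N = 6

First polarizer is aligned with the polarization: full transmission.
Each further stage multiplies by cos²(34°) = 0.6873.
After N polarizers: T = 0.6873^(N−1). Require T < 0.20 ⇒ N−1 > ln(0.20)/ln(0.6873) = 4.29, so N−1 ≥ 5 and N = 6.
Check: N=6 gives T = 0.1534 < 0.20; N=5 gives T = 0.2231.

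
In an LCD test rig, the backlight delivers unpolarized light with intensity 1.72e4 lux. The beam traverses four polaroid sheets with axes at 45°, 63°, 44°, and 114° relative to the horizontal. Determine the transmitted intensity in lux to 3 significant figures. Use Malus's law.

I ≈ 813 lux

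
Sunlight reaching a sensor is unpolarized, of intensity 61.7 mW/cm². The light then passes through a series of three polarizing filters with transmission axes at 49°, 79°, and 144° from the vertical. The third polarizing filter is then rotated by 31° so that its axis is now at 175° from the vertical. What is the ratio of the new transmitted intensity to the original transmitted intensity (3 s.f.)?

Before rotation:
Unpolarized light through the first polarizer → I₁ = ½ I₀, now polarized at 49°.
I₂ = I₁ cos²(79° − 49°) = 0.5 I₀ · cos²(30°) = 0.375 I₀.
I₃ = I₂ cos²(144° − 79°) = 0.375 I₀ · cos²(65°) = 0.06698 I₀.
After rotation:
Unpolarized light through the first polarizer → I₁ = ½ I₀, now polarized at 49°.
I₂ = I₁ cos²(79° − 49°) = 0.5 I₀ · cos²(30°) = 0.375 I₀.
Angle between axes 2 and 3: 84°. I₃ = 0.375 I₀ · cos²(84°) = 0.004097 I₀.
Ratio = 0.004097 / 0.06698 = 0.06117.

I_new/I_old ≈ 0.0612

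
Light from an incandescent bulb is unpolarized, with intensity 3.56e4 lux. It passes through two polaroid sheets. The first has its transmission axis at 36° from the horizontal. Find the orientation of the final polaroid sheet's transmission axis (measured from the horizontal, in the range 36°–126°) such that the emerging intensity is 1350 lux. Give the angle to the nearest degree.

θ ≈ 110°

Unpolarized light through the first polarizer → I₁ = ½ I₀, now polarized at 36°.
Target fraction: 1350 / 3.56e4 lux = 0.03792 of I₀.
Need I₂/I₀ = 0.03792, so cos²(θ − 36°) = 0.03792 / 0.5 = 0.07584.
θ − 36° = arccos(√0.07584) = 74.0°, giving θ ≈ 36 + 74.0 = 110.0°.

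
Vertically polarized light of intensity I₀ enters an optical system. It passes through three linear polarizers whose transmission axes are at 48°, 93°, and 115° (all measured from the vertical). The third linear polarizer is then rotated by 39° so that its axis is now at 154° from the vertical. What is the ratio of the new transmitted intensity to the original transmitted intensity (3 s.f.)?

I_new/I_old ≈ 0.273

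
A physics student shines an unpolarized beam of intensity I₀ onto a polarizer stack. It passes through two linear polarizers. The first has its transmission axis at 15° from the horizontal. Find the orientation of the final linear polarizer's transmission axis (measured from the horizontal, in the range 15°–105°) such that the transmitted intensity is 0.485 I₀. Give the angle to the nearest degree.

θ ≈ 25°

Unpolarized light through the first polarizer → I₁ = ½ I₀, now polarized at 15°.
Need I₂/I₀ = 0.485, so cos²(θ − 15°) = 0.485 / 0.5 = 0.97.
θ − 15° = arccos(√0.97) = 10.0°, giving θ ≈ 15 + 10.0 = 25.0°.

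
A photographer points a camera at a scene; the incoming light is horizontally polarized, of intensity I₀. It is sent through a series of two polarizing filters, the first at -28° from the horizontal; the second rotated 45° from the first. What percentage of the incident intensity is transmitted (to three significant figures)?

≈ 39.0%

I₁ = I₀ cos²(-28° − 0°) = I₀ cos²(28°) = 0.7796 I₀.
I₂ = I₁ cos²(45°) = 0.7796 · 0.5 I₀ = 0.3898 I₀.
That is 38.98% of the incident intensity.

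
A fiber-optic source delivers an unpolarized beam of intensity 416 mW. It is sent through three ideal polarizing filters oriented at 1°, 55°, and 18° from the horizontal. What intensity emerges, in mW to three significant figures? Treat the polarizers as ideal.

I ≈ 45.8 mW

Unpolarized light through the first polarizer → I₁ = 416 mW/2 = 208 mW, polarized at 1°.
I₂ = I₁ · cos²(54°) = 208 · 0.3455 = 71.86 mW.
I₃ = I₂ · cos²(37°) = 71.86 · 0.6378 = 45.84 mW.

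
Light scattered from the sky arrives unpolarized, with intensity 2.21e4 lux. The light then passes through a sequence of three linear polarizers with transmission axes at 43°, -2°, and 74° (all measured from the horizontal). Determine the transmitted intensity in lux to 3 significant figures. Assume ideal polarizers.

Unpolarized light through the first polarizer → I₁ = 2.21e4 lux/2 = 1.105e+04 lux, polarized at 43°.
I₂ = I₁ · cos²(45°) = 1.105e+04 · 0.5 = 5525 lux.
I₃ = I₂ · cos²(76°) = 5525 · 0.05853 = 323.4 lux.

I ≈ 323 lux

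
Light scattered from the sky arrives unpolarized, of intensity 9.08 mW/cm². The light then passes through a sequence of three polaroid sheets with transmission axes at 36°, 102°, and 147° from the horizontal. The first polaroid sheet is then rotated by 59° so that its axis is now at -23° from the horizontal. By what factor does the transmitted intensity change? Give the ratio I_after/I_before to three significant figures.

I_new/I_old ≈ 1.99

Before rotation:
Unpolarized light through the first polarizer → I₁ = ½ I₀, now polarized at 36°.
I₂ = I₁ cos²(102° − 36°) = 0.5 I₀ · cos²(66°) = 0.08272 I₀.
I₃ = I₂ cos²(147° − 102°) = 0.08272 I₀ · cos²(45°) = 0.04136 I₀.
After rotation:
Unpolarized light through the first polarizer → I₁ = ½ I₀, now polarized at -23°.
Angle between axes 1 and 2: 55°. I₂ = 0.5 I₀ · cos²(55°) = 0.1645 I₀.
I₃ = I₂ cos²(147° − 102°) = 0.1645 I₀ · cos²(45°) = 0.08225 I₀.
Ratio = 0.08225 / 0.04136 = 1.989.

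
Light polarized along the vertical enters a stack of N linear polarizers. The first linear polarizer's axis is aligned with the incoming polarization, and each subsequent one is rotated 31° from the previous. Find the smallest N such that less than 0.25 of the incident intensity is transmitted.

N = 6

First polarizer is aligned with the polarization: full transmission.
Each further stage multiplies by cos²(31°) = 0.7347.
After N polarizers: T = 0.7347^(N−1). Require T < 0.25 ⇒ N−1 > ln(0.25)/ln(0.7347) = 4.50, so N−1 ≥ 5 and N = 6.
Check: N=6 gives T = 0.2141 < 0.25; N=5 gives T = 0.2914.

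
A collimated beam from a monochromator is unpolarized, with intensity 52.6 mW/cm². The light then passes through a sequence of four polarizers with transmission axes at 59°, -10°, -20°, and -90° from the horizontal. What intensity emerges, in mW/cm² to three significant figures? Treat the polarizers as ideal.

I ≈ 0.383 mW/cm²

Unpolarized light through the first polarizer → I₁ = 52.6 mW/cm²/2 = 26.3 mW/cm², polarized at 59°.
I₂ = I₁ · cos²(69°) = 26.3 · 0.1284 = 3.378 mW/cm².
I₃ = I₂ · cos²(10°) = 3.378 · 0.9698 = 3.276 mW/cm².
I₄ = I₃ · cos²(70°) = 3.276 · 0.117 = 0.3832 mW/cm².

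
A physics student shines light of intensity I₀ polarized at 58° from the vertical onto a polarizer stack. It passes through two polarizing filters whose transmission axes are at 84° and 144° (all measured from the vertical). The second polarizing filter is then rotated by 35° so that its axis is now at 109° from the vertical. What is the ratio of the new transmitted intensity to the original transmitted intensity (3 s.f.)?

I_new/I_old ≈ 3.29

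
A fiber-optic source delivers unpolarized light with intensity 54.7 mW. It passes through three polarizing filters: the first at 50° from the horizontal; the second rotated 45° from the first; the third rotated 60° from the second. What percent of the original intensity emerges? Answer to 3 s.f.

Unpolarized light through the first polarizer → I₁ = 54.7 mW/2 = 27.35 mW, polarized at 50°.
I₂ = I₁ · cos²(45°) = 27.35 · 0.5 = 13.68 mW.
I₃ = I₂ · cos²(60°) = 13.68 · 0.25 = 3.419 mW.
That is 6.25% of the incident intensity.

≈ 6.25%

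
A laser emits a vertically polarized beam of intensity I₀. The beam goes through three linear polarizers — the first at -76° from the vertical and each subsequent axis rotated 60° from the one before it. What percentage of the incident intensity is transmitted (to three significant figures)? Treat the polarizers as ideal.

≈ 0.366%

I₁ = I₀ cos²(-76° − 0°) = I₀ cos²(76°) = 0.05853 I₀.
I₂ = I₁ cos²(60°) = 0.05853 · 0.25 I₀ = 0.01463 I₀.
I₃ = I₂ cos²(60°) = 0.01463 · 0.25 I₀ = 0.003658 I₀.
That is 0.3658% of the incident intensity.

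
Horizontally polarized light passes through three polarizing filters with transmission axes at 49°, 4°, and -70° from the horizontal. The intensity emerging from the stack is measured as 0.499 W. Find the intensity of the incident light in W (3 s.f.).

I₀ ≈ 30.5 W

I₁ = I₀ cos²(49° − 0°) = I₀ cos²(49°) = 0.4304 I₀.
I₂ = I₁ cos²(4° − 49°) = 0.4304 I₀ · cos²(45°) = 0.2152 I₀.
I₃ = I₂ cos²(-70° − 4°) = 0.2152 I₀ · cos²(74°) = 0.01635 I₀.
So 0.499 W = 0.01635 I₀, giving I₀ = 0.499/0.01635 = 30.52 W.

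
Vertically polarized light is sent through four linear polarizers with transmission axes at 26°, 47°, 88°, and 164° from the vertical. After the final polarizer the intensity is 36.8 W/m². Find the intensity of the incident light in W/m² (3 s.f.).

I₀ ≈ 1570 W/m²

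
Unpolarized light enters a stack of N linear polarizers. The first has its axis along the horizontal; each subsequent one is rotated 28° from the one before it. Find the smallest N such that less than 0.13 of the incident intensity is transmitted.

N = 7

First polarizer halves the unpolarized light: factor 1/2.
Each further stage multiplies by cos²(28°) = 0.7796.
After N polarizers: T = 0.5·0.7796^(N−1). Require T < 0.13 ⇒ N−1 > ln(0.13/0.5)/ln(0.7796) = 5.41, so N−1 ≥ 6 and N = 7.
Check: N=7 gives T = 0.1123 < 0.13; N=6 gives T = 0.144.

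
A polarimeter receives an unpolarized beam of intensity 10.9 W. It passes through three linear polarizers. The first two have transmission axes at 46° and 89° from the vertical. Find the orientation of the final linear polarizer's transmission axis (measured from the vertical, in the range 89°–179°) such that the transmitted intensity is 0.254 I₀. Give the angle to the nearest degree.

Unpolarized light through the first polarizer → I₁ = ½ I₀, now polarized at 46°.
I₂ = I₁ cos²(89° − 46°) = 0.5 I₀ · cos²(43°) = 0.2674 I₀.
Need I₃/I₀ = 0.254, so cos²(θ − 89°) = 0.254 / 0.2674 = 0.9497.
θ − 89° = arccos(√0.9497) = 13.0°, giving θ ≈ 89 + 13.0 = 102.0°.

θ ≈ 102°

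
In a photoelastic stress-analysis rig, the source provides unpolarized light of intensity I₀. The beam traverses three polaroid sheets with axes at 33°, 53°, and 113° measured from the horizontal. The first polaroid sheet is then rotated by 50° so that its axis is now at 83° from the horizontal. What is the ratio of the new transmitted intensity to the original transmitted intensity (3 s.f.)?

I_new/I_old ≈ 0.849

Before rotation:
Unpolarized light through the first polarizer → I₁ = ½ I₀, now polarized at 33°.
I₂ = I₁ cos²(53° − 33°) = 0.5 I₀ · cos²(20°) = 0.4415 I₀.
I₃ = I₂ cos²(113° − 53°) = 0.4415 I₀ · cos²(60°) = 0.1104 I₀.
After rotation:
Unpolarized light through the first polarizer → I₁ = ½ I₀, now polarized at 83°.
I₂ = I₁ cos²(53° − 83°) = 0.5 I₀ · cos²(30°) = 0.375 I₀.
I₃ = I₂ cos²(113° − 53°) = 0.375 I₀ · cos²(60°) = 0.09375 I₀.
Ratio = 0.09375 / 0.1104 = 0.8494.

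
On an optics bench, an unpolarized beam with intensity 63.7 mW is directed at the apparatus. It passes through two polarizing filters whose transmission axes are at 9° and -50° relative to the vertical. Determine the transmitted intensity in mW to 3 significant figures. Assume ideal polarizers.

I ≈ 8.45 mW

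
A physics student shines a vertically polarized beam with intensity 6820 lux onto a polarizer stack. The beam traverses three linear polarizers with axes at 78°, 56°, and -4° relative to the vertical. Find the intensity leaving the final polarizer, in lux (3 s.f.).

I ≈ 63.4 lux

I₁ = 6820 lux · cos²(78°) = 294.8 lux.
I₂ = I₁ · cos²(22°) = 294.8 · 0.8597 = 253.4 lux.
I₃ = I₂ · cos²(60°) = 253.4 · 0.25 = 63.36 lux.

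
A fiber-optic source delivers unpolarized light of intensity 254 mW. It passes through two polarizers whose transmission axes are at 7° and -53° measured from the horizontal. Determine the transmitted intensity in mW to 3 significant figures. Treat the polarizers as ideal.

Unpolarized light through the first polarizer → I₁ = 254 mW/2 = 127 mW, polarized at 7°.
I₂ = I₁ · cos²(60°) = 127 · 0.25 = 31.75 mW.

I ≈ 31.8 mW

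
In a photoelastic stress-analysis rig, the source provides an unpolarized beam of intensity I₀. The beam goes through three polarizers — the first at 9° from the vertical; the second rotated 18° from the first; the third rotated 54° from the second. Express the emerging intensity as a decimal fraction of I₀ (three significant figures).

≈ 0.156 I₀

Unpolarized light through the first polarizer → I₁ = ½ I₀, now polarized at 9°.
I₂ = I₁ cos²(18°) = 0.5 · 0.9045 I₀ = 0.4523 I₀.
I₃ = I₂ cos²(54°) = 0.4523 · 0.3455 I₀ = 0.1562 I₀.
Transmitted fraction = 0.1562.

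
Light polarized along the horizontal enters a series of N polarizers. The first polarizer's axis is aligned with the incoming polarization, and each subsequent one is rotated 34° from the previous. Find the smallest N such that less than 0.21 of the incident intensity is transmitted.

N = 6

First polarizer is aligned with the polarization: full transmission.
Each further stage multiplies by cos²(34°) = 0.6873.
After N polarizers: T = 0.6873^(N−1). Require T < 0.21 ⇒ N−1 > ln(0.21)/ln(0.6873) = 4.16, so N−1 ≥ 5 and N = 6.
Check: N=6 gives T = 0.1534 < 0.21; N=5 gives T = 0.2231.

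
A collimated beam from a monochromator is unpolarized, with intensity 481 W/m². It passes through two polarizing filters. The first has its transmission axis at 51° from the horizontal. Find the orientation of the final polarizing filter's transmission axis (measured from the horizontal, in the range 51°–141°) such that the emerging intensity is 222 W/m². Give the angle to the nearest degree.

Unpolarized light through the first polarizer → I₁ = ½ I₀, now polarized at 51°.
Target fraction: 222 / 481 W/m² = 0.4615 of I₀.
Need I₂/I₀ = 0.4615, so cos²(θ − 51°) = 0.4615 / 0.5 = 0.9231.
θ − 51° = arccos(√0.9231) = 16.1°, giving θ ≈ 51 + 16.1 = 67.1°.

θ ≈ 67°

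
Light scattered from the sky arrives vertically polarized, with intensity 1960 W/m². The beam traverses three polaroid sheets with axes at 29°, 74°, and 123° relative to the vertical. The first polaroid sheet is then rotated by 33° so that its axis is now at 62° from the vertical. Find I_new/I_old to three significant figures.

Before rotation:
I₁ = I₀ cos²(29° − 0°) = I₀ cos²(29°) = 0.765 I₀.
I₂ = I₁ cos²(74° − 29°) = 0.765 I₀ · cos²(45°) = 0.3825 I₀.
I₃ = I₂ cos²(123° − 74°) = 0.3825 I₀ · cos²(49°) = 0.1646 I₀.
After rotation:
I₁ = I₀ cos²(62° − 0°) = I₀ cos²(62°) = 0.2204 I₀.
I₂ = I₁ cos²(74° − 62°) = 0.2204 I₀ · cos²(12°) = 0.2109 I₀.
I₃ = I₂ cos²(123° − 74°) = 0.2109 I₀ · cos²(49°) = 0.09076 I₀.
Ratio = 0.09076 / 0.1646 = 0.5513.

I_new/I_old ≈ 0.551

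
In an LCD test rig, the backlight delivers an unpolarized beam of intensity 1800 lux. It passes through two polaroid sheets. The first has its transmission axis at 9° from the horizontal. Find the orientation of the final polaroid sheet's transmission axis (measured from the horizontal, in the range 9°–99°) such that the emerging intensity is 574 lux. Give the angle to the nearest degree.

Unpolarized light through the first polarizer → I₁ = ½ I₀, now polarized at 9°.
Target fraction: 574 / 1800 lux = 0.3189 of I₀.
Need I₂/I₀ = 0.3189, so cos²(θ − 9°) = 0.3189 / 0.5 = 0.6378.
θ − 9° = arccos(√0.6378) = 37.0°, giving θ ≈ 9 + 37.0 = 46.0°.

θ ≈ 46°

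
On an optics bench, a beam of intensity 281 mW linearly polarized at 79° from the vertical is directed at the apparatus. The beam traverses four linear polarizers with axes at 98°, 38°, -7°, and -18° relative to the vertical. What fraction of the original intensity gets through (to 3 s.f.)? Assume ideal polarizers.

By Malus's law, I₁ = 281 mW · cos²(19°) = 251.2 mW.
I₂ = I₁ · cos²(60°) = 251.2 · 0.25 = 62.8 mW.
I₃ = I₂ · cos²(45°) = 62.8 · 0.5 = 31.4 mW.
I₄ = I₃ · cos²(11°) = 31.4 · 0.9636 = 30.26 mW.
Transmitted fraction = 0.1077.

I/I₀ ≈ 0.108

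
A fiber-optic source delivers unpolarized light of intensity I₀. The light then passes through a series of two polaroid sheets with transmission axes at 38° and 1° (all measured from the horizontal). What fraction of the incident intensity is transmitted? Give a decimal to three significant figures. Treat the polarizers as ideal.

Unpolarized light through the first polarizer → I₁ = ½ I₀, now polarized at 38°.
I₂ = I₁ cos²(1° − 38°) = 0.5 I₀ · cos²(37°) = 0.3189 I₀.
Transmitted fraction = 0.3189.

≈ 0.319 I₀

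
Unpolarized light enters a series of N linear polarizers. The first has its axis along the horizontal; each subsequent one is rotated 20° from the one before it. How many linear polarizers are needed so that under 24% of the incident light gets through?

N = 7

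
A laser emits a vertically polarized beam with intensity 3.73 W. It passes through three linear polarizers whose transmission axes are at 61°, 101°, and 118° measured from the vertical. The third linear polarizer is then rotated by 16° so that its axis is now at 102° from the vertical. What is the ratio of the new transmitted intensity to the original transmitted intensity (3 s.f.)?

I_new/I_old ≈ 1.09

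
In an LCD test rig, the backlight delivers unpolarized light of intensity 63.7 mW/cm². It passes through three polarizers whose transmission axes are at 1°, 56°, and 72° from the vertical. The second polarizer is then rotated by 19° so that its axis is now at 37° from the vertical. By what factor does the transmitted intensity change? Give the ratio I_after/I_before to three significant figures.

Before rotation:
Unpolarized light through the first polarizer → I₁ = ½ I₀, now polarized at 1°.
I₂ = I₁ cos²(56° − 1°) = 0.5 I₀ · cos²(55°) = 0.1645 I₀.
I₃ = I₂ cos²(72° − 56°) = 0.1645 I₀ · cos²(16°) = 0.152 I₀.
After rotation:
Unpolarized light through the first polarizer → I₁ = ½ I₀, now polarized at 1°.
I₂ = I₁ cos²(37° − 1°) = 0.5 I₀ · cos²(36°) = 0.3273 I₀.
I₃ = I₂ cos²(72° − 37°) = 0.3273 I₀ · cos²(35°) = 0.2196 I₀.
Ratio = 0.2196 / 0.152 = 1.445.

I_new/I_old ≈ 1.44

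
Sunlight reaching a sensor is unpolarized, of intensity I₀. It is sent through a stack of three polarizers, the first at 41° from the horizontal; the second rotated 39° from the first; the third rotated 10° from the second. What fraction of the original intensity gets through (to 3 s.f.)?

≈ 0.293 I₀

Unpolarized light through the first polarizer → I₁ = ½ I₀, now polarized at 41°.
I₂ = I₁ cos²(39°) = 0.5 · 0.604 I₀ = 0.302 I₀.
I₃ = I₂ cos²(10°) = 0.302 · 0.9698 I₀ = 0.2929 I₀.
Transmitted fraction = 0.2929.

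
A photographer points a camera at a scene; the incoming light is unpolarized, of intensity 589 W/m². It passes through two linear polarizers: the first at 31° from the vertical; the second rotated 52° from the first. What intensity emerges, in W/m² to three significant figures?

I ≈ 112 W/m²

Unpolarized light through the first polarizer → I₁ = 589 W/m²/2 = 294.5 W/m², polarized at 31°.
I₂ = I₁ · cos²(52°) = 294.5 · 0.379 = 111.6 W/m².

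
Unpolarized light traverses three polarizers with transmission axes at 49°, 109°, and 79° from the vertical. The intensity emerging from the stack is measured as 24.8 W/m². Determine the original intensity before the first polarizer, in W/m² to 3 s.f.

I₀ ≈ 265 W/m²

Unpolarized light through the first polarizer → I₁ = ½ I₀, now polarized at 49°.
I₂ = I₁ cos²(109° − 49°) = 0.5 I₀ · cos²(60°) = 0.125 I₀.
I₃ = I₂ cos²(79° − 109°) = 0.125 I₀ · cos²(30°) = 0.09375 I₀.
So 24.8 W/m² = 0.09375 I₀, giving I₀ = 24.8/0.09375 = 264.5 W/m².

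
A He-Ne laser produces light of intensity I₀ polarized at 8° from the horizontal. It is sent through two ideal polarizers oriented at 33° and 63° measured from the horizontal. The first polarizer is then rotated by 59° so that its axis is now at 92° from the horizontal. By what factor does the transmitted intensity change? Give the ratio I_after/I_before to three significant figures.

Before rotation:
By Malus's law, I₁ = I₀ cos²(33° − 8°) = I₀ cos²(25°) = 0.8214 I₀.
I₂ = I₁ cos²(63° − 33°) = 0.8214 I₀ · cos²(30°) = 0.616 I₀.
After rotation:
I₁ = I₀ cos²(92° − 8°) = I₀ cos²(84°) = 0.01093 I₀.
I₂ = I₁ cos²(63° − 92°) = 0.01093 I₀ · cos²(29°) = 0.008358 I₀.
Ratio = 0.008358 / 0.616 = 0.01357.

I_new/I_old ≈ 0.0136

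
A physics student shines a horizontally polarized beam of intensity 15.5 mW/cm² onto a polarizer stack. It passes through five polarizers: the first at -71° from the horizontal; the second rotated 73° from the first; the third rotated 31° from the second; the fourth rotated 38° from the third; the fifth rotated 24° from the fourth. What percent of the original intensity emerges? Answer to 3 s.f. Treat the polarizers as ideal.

By Malus's law, I₁ = 15.5 mW/cm² · cos²(71°) = 1.643 mW/cm².
I₂ = I₁ · cos²(73°) = 1.643 · 0.08548 = 0.1404 mW/cm².
I₃ = I₂ · cos²(31°) = 0.1404 · 0.7347 = 0.1032 mW/cm².
I₄ = I₃ · cos²(38°) = 0.1032 · 0.621 = 0.06407 mW/cm².
I₅ = I₄ · cos²(24°) = 0.06407 · 0.8346 = 0.05347 mW/cm².
That is 0.345% of the incident intensity.

≈ 0.345%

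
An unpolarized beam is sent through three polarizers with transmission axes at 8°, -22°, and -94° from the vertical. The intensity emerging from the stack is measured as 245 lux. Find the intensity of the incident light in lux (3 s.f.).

I₀ ≈ 6840 lux

Unpolarized light through the first polarizer → I₁ = ½ I₀, now polarized at 8°.
I₂ = I₁ cos²(-22° − 8°) = 0.5 I₀ · cos²(30°) = 0.375 I₀.
I₃ = I₂ cos²(-94° + 22°) = 0.375 I₀ · cos²(72°) = 0.03581 I₀.
So 245 lux = 0.03581 I₀, giving I₀ = 245/0.03581 = 6842 lux.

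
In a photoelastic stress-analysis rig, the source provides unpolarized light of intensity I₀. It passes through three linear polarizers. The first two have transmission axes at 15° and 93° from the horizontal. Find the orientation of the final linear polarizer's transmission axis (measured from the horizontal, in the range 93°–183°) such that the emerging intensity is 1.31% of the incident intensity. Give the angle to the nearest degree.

Unpolarized light through the first polarizer → I₁ = ½ I₀, now polarized at 15°.
I₂ = I₁ cos²(93° − 15°) = 0.5 I₀ · cos²(78°) = 0.02161 I₀.
Need I₃/I₀ = 0.0131, so cos²(θ − 93°) = 0.0131 / 0.02161 = 0.6061.
θ − 93° = arccos(√0.6061) = 38.9°, giving θ ≈ 93 + 38.9 = 131.9°.

θ ≈ 132°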